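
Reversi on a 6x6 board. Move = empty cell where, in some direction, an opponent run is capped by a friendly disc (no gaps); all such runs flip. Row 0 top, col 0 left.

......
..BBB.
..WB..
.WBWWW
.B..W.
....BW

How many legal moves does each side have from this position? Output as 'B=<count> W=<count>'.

-- B to move --
(1,1): no bracket -> illegal
(2,0): no bracket -> illegal
(2,1): flips 2 -> legal
(2,4): flips 2 -> legal
(2,5): no bracket -> illegal
(3,0): flips 1 -> legal
(4,0): flips 2 -> legal
(4,2): no bracket -> illegal
(4,3): flips 1 -> legal
(4,5): flips 1 -> legal
(5,3): no bracket -> illegal
B mobility = 6
-- W to move --
(0,1): flips 2 -> legal
(0,2): flips 1 -> legal
(0,3): flips 2 -> legal
(0,4): flips 1 -> legal
(0,5): no bracket -> illegal
(1,1): no bracket -> illegal
(1,5): no bracket -> illegal
(2,1): no bracket -> illegal
(2,4): flips 1 -> legal
(2,5): no bracket -> illegal
(3,0): no bracket -> illegal
(4,0): no bracket -> illegal
(4,2): flips 1 -> legal
(4,3): no bracket -> illegal
(4,5): no bracket -> illegal
(5,0): no bracket -> illegal
(5,1): flips 1 -> legal
(5,2): no bracket -> illegal
(5,3): flips 1 -> legal
W mobility = 8

Answer: B=6 W=8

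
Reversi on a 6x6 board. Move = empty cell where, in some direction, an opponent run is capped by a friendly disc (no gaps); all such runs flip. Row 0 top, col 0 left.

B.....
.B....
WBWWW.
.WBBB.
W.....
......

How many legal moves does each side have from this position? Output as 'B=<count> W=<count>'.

-- B to move --
(1,0): no bracket -> illegal
(1,2): flips 2 -> legal
(1,3): flips 1 -> legal
(1,4): flips 2 -> legal
(1,5): flips 1 -> legal
(2,5): flips 3 -> legal
(3,0): flips 1 -> legal
(3,5): no bracket -> illegal
(4,1): flips 1 -> legal
(4,2): no bracket -> illegal
(5,0): no bracket -> illegal
(5,1): no bracket -> illegal
B mobility = 7
-- W to move --
(0,1): flips 2 -> legal
(0,2): flips 1 -> legal
(1,0): no bracket -> illegal
(1,2): no bracket -> illegal
(2,5): no bracket -> illegal
(3,0): no bracket -> illegal
(3,5): flips 3 -> legal
(4,1): flips 1 -> legal
(4,2): flips 2 -> legal
(4,3): flips 1 -> legal
(4,4): flips 2 -> legal
(4,5): flips 1 -> legal
W mobility = 8

Answer: B=7 W=8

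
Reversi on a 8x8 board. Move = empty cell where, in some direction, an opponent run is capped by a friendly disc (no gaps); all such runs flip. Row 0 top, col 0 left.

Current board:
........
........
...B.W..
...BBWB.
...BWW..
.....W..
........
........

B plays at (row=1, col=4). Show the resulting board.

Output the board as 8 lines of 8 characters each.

Place B at (1,4); scan 8 dirs for brackets.
Dir NW: first cell '.' (not opp) -> no flip
Dir N: first cell '.' (not opp) -> no flip
Dir NE: first cell '.' (not opp) -> no flip
Dir W: first cell '.' (not opp) -> no flip
Dir E: first cell '.' (not opp) -> no flip
Dir SW: first cell 'B' (not opp) -> no flip
Dir S: first cell '.' (not opp) -> no flip
Dir SE: opp run (2,5) capped by B -> flip
All flips: (2,5)

Answer: ........
....B...
...B.B..
...BBWB.
...BWW..
.....W..
........
........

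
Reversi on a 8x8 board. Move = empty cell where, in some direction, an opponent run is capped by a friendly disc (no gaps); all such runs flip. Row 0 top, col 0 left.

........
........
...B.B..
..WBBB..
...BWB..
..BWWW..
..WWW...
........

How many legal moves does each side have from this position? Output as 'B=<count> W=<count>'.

-- B to move --
(2,1): flips 1 -> legal
(2,2): no bracket -> illegal
(3,1): flips 1 -> legal
(4,1): flips 1 -> legal
(4,2): no bracket -> illegal
(4,6): no bracket -> illegal
(5,1): no bracket -> illegal
(5,6): flips 3 -> legal
(6,1): no bracket -> illegal
(6,5): flips 2 -> legal
(6,6): flips 2 -> legal
(7,1): flips 3 -> legal
(7,2): flips 3 -> legal
(7,3): flips 2 -> legal
(7,4): flips 4 -> legal
(7,5): no bracket -> illegal
B mobility = 10
-- W to move --
(1,2): no bracket -> illegal
(1,3): flips 3 -> legal
(1,4): flips 1 -> legal
(1,5): flips 3 -> legal
(1,6): no bracket -> illegal
(2,2): flips 1 -> legal
(2,4): flips 1 -> legal
(2,6): flips 1 -> legal
(3,6): flips 4 -> legal
(4,1): flips 1 -> legal
(4,2): flips 2 -> legal
(4,6): flips 1 -> legal
(5,1): flips 1 -> legal
(5,6): no bracket -> illegal
(6,1): no bracket -> illegal
W mobility = 11

Answer: B=10 W=11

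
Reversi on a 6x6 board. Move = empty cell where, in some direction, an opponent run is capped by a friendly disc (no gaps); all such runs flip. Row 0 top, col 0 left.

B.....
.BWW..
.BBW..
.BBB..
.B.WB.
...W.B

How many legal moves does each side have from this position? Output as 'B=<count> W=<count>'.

Answer: B=7 W=8

Derivation:
-- B to move --
(0,1): no bracket -> illegal
(0,2): flips 1 -> legal
(0,3): flips 3 -> legal
(0,4): flips 1 -> legal
(1,4): flips 3 -> legal
(2,4): flips 1 -> legal
(3,4): no bracket -> illegal
(4,2): flips 1 -> legal
(5,2): no bracket -> illegal
(5,4): flips 1 -> legal
B mobility = 7
-- W to move --
(0,1): no bracket -> illegal
(0,2): no bracket -> illegal
(1,0): flips 3 -> legal
(2,0): flips 2 -> legal
(2,4): no bracket -> illegal
(3,0): flips 1 -> legal
(3,4): no bracket -> illegal
(3,5): flips 1 -> legal
(4,0): flips 2 -> legal
(4,2): flips 2 -> legal
(4,5): flips 1 -> legal
(5,0): flips 2 -> legal
(5,1): no bracket -> illegal
(5,2): no bracket -> illegal
(5,4): no bracket -> illegal
W mobility = 8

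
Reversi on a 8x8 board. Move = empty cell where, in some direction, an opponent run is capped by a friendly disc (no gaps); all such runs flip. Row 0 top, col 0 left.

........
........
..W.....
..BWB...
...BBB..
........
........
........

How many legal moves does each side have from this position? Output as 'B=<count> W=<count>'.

-- B to move --
(1,1): flips 2 -> legal
(1,2): flips 1 -> legal
(1,3): no bracket -> illegal
(2,1): no bracket -> illegal
(2,3): flips 1 -> legal
(2,4): no bracket -> illegal
(3,1): no bracket -> illegal
(4,2): no bracket -> illegal
B mobility = 3
-- W to move --
(2,1): no bracket -> illegal
(2,3): no bracket -> illegal
(2,4): no bracket -> illegal
(2,5): no bracket -> illegal
(3,1): flips 1 -> legal
(3,5): flips 1 -> legal
(3,6): no bracket -> illegal
(4,1): no bracket -> illegal
(4,2): flips 1 -> legal
(4,6): no bracket -> illegal
(5,2): no bracket -> illegal
(5,3): flips 1 -> legal
(5,4): no bracket -> illegal
(5,5): flips 1 -> legal
(5,6): no bracket -> illegal
W mobility = 5

Answer: B=3 W=5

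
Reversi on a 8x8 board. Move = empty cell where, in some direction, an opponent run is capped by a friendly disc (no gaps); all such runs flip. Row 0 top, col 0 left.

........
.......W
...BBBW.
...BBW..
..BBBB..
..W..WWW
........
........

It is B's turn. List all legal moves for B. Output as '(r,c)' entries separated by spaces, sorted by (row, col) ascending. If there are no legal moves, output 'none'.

(0,6): no bracket -> illegal
(0,7): no bracket -> illegal
(1,5): no bracket -> illegal
(1,6): no bracket -> illegal
(2,7): flips 1 -> legal
(3,6): flips 1 -> legal
(3,7): no bracket -> illegal
(4,1): no bracket -> illegal
(4,6): flips 1 -> legal
(4,7): no bracket -> illegal
(5,1): no bracket -> illegal
(5,3): no bracket -> illegal
(5,4): no bracket -> illegal
(6,1): flips 1 -> legal
(6,2): flips 1 -> legal
(6,3): no bracket -> illegal
(6,4): no bracket -> illegal
(6,5): flips 1 -> legal
(6,6): flips 1 -> legal
(6,7): flips 1 -> legal

Answer: (2,7) (3,6) (4,6) (6,1) (6,2) (6,5) (6,6) (6,7)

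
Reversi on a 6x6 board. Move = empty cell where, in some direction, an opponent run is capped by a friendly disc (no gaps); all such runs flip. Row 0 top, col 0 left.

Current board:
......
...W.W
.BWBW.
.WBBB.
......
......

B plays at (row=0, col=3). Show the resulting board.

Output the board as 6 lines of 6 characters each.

Answer: ...B..
...B.W
.BWBW.
.WBBB.
......
......

Derivation:
Place B at (0,3); scan 8 dirs for brackets.
Dir NW: edge -> no flip
Dir N: edge -> no flip
Dir NE: edge -> no flip
Dir W: first cell '.' (not opp) -> no flip
Dir E: first cell '.' (not opp) -> no flip
Dir SW: first cell '.' (not opp) -> no flip
Dir S: opp run (1,3) capped by B -> flip
Dir SE: first cell '.' (not opp) -> no flip
All flips: (1,3)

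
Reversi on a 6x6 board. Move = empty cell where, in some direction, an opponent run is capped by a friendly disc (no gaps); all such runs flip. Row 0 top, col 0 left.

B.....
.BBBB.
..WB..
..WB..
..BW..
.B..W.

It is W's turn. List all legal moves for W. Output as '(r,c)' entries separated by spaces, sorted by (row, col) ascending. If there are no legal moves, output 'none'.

Answer: (0,2) (0,3) (0,4) (0,5) (2,4) (3,4) (4,1) (4,4) (5,2)

Derivation:
(0,1): no bracket -> illegal
(0,2): flips 1 -> legal
(0,3): flips 3 -> legal
(0,4): flips 1 -> legal
(0,5): flips 2 -> legal
(1,0): no bracket -> illegal
(1,5): no bracket -> illegal
(2,0): no bracket -> illegal
(2,1): no bracket -> illegal
(2,4): flips 1 -> legal
(2,5): no bracket -> illegal
(3,1): no bracket -> illegal
(3,4): flips 1 -> legal
(4,0): no bracket -> illegal
(4,1): flips 1 -> legal
(4,4): flips 1 -> legal
(5,0): no bracket -> illegal
(5,2): flips 1 -> legal
(5,3): no bracket -> illegal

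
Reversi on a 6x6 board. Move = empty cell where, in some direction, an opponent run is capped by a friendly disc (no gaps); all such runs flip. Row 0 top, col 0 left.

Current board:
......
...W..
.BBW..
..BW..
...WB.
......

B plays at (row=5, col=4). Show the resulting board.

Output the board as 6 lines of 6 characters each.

Place B at (5,4); scan 8 dirs for brackets.
Dir NW: opp run (4,3) capped by B -> flip
Dir N: first cell 'B' (not opp) -> no flip
Dir NE: first cell '.' (not opp) -> no flip
Dir W: first cell '.' (not opp) -> no flip
Dir E: first cell '.' (not opp) -> no flip
Dir SW: edge -> no flip
Dir S: edge -> no flip
Dir SE: edge -> no flip
All flips: (4,3)

Answer: ......
...W..
.BBW..
..BW..
...BB.
....B.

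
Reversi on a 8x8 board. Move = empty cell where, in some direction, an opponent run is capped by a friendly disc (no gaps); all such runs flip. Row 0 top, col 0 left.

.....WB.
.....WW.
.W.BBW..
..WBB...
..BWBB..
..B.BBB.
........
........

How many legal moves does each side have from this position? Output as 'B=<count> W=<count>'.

-- B to move --
(0,4): flips 1 -> legal
(0,7): flips 2 -> legal
(1,0): flips 3 -> legal
(1,1): no bracket -> illegal
(1,2): no bracket -> illegal
(1,4): no bracket -> illegal
(1,7): no bracket -> illegal
(2,0): no bracket -> illegal
(2,2): flips 1 -> legal
(2,6): flips 2 -> legal
(2,7): no bracket -> illegal
(3,0): no bracket -> illegal
(3,1): flips 1 -> legal
(3,5): no bracket -> illegal
(3,6): no bracket -> illegal
(4,1): flips 1 -> legal
(5,3): flips 1 -> legal
B mobility = 8
-- W to move --
(0,7): flips 1 -> legal
(1,2): no bracket -> illegal
(1,3): flips 2 -> legal
(1,4): flips 1 -> legal
(1,7): no bracket -> illegal
(2,2): flips 2 -> legal
(3,1): no bracket -> illegal
(3,5): flips 2 -> legal
(3,6): no bracket -> illegal
(4,1): flips 1 -> legal
(4,6): flips 2 -> legal
(4,7): no bracket -> illegal
(5,1): flips 3 -> legal
(5,3): no bracket -> illegal
(5,7): no bracket -> illegal
(6,1): flips 1 -> legal
(6,2): flips 2 -> legal
(6,3): no bracket -> illegal
(6,4): no bracket -> illegal
(6,5): flips 1 -> legal
(6,6): no bracket -> illegal
(6,7): no bracket -> illegal
W mobility = 11

Answer: B=8 W=11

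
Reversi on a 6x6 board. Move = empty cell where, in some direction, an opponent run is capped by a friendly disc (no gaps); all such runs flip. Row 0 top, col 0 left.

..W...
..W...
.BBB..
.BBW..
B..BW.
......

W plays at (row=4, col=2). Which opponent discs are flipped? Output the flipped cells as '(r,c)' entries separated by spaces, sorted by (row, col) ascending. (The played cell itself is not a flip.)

Answer: (2,2) (3,2) (4,3)

Derivation:
Dir NW: opp run (3,1), next='.' -> no flip
Dir N: opp run (3,2) (2,2) capped by W -> flip
Dir NE: first cell 'W' (not opp) -> no flip
Dir W: first cell '.' (not opp) -> no flip
Dir E: opp run (4,3) capped by W -> flip
Dir SW: first cell '.' (not opp) -> no flip
Dir S: first cell '.' (not opp) -> no flip
Dir SE: first cell '.' (not opp) -> no flip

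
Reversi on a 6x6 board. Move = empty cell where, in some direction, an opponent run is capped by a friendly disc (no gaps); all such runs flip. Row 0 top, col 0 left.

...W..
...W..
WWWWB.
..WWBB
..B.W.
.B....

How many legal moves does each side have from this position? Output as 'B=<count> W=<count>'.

Answer: B=5 W=5

Derivation:
-- B to move --
(0,2): flips 1 -> legal
(0,4): no bracket -> illegal
(1,0): no bracket -> illegal
(1,1): no bracket -> illegal
(1,2): flips 3 -> legal
(1,4): no bracket -> illegal
(3,0): no bracket -> illegal
(3,1): flips 2 -> legal
(4,1): no bracket -> illegal
(4,3): no bracket -> illegal
(4,5): no bracket -> illegal
(5,3): flips 1 -> legal
(5,4): flips 1 -> legal
(5,5): no bracket -> illegal
B mobility = 5
-- W to move --
(1,4): flips 2 -> legal
(1,5): flips 1 -> legal
(2,5): flips 1 -> legal
(3,1): no bracket -> illegal
(4,0): no bracket -> illegal
(4,1): no bracket -> illegal
(4,3): no bracket -> illegal
(4,5): flips 1 -> legal
(5,0): no bracket -> illegal
(5,2): flips 1 -> legal
(5,3): no bracket -> illegal
W mobility = 5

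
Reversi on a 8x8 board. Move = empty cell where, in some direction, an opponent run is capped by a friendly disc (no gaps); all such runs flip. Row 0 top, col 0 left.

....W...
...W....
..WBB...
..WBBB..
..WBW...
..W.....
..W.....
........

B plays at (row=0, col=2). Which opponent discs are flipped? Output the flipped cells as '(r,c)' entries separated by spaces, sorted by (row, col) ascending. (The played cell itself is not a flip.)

Answer: (1,3)

Derivation:
Dir NW: edge -> no flip
Dir N: edge -> no flip
Dir NE: edge -> no flip
Dir W: first cell '.' (not opp) -> no flip
Dir E: first cell '.' (not opp) -> no flip
Dir SW: first cell '.' (not opp) -> no flip
Dir S: first cell '.' (not opp) -> no flip
Dir SE: opp run (1,3) capped by B -> flip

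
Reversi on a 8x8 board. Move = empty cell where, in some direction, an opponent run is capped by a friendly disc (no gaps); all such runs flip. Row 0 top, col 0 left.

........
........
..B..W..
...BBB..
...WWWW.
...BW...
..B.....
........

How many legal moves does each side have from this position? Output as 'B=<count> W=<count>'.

-- B to move --
(1,4): no bracket -> illegal
(1,5): flips 1 -> legal
(1,6): flips 1 -> legal
(2,4): no bracket -> illegal
(2,6): no bracket -> illegal
(3,2): no bracket -> illegal
(3,6): no bracket -> illegal
(3,7): no bracket -> illegal
(4,2): no bracket -> illegal
(4,7): no bracket -> illegal
(5,2): flips 1 -> legal
(5,5): flips 3 -> legal
(5,6): flips 1 -> legal
(5,7): flips 1 -> legal
(6,3): no bracket -> illegal
(6,4): flips 2 -> legal
(6,5): no bracket -> illegal
B mobility = 7
-- W to move --
(1,1): flips 2 -> legal
(1,2): no bracket -> illegal
(1,3): no bracket -> illegal
(2,1): no bracket -> illegal
(2,3): flips 2 -> legal
(2,4): flips 2 -> legal
(2,6): flips 1 -> legal
(3,1): no bracket -> illegal
(3,2): no bracket -> illegal
(3,6): no bracket -> illegal
(4,2): no bracket -> illegal
(5,1): no bracket -> illegal
(5,2): flips 1 -> legal
(6,1): no bracket -> illegal
(6,3): flips 1 -> legal
(6,4): no bracket -> illegal
(7,1): flips 2 -> legal
(7,2): no bracket -> illegal
(7,3): no bracket -> illegal
W mobility = 7

Answer: B=7 W=7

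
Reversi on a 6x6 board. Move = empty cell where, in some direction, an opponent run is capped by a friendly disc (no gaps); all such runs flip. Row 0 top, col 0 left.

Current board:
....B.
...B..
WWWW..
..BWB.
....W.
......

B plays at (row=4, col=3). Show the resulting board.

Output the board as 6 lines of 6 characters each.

Answer: ....B.
...B..
WWWB..
..BBB.
...BW.
......

Derivation:
Place B at (4,3); scan 8 dirs for brackets.
Dir NW: first cell 'B' (not opp) -> no flip
Dir N: opp run (3,3) (2,3) capped by B -> flip
Dir NE: first cell 'B' (not opp) -> no flip
Dir W: first cell '.' (not opp) -> no flip
Dir E: opp run (4,4), next='.' -> no flip
Dir SW: first cell '.' (not opp) -> no flip
Dir S: first cell '.' (not opp) -> no flip
Dir SE: first cell '.' (not opp) -> no flip
All flips: (2,3) (3,3)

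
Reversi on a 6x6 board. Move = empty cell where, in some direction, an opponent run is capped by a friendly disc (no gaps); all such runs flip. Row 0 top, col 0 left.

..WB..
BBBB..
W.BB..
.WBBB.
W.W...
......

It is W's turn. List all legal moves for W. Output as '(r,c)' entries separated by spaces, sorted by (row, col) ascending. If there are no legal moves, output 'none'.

(0,0): flips 1 -> legal
(0,1): no bracket -> illegal
(0,4): flips 3 -> legal
(1,4): no bracket -> illegal
(2,1): no bracket -> illegal
(2,4): flips 2 -> legal
(2,5): no bracket -> illegal
(3,5): flips 3 -> legal
(4,1): no bracket -> illegal
(4,3): no bracket -> illegal
(4,4): no bracket -> illegal
(4,5): no bracket -> illegal

Answer: (0,0) (0,4) (2,4) (3,5)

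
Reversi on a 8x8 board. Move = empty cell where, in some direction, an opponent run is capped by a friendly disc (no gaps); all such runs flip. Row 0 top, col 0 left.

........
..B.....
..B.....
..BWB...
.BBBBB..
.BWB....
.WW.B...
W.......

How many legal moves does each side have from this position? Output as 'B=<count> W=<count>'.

Answer: B=6 W=12

Derivation:
-- B to move --
(2,3): flips 1 -> legal
(2,4): flips 1 -> legal
(5,0): no bracket -> illegal
(6,0): no bracket -> illegal
(6,3): flips 1 -> legal
(7,1): flips 2 -> legal
(7,2): flips 2 -> legal
(7,3): flips 1 -> legal
B mobility = 6
-- W to move --
(0,1): no bracket -> illegal
(0,2): flips 4 -> legal
(0,3): no bracket -> illegal
(1,1): flips 1 -> legal
(1,3): no bracket -> illegal
(2,1): no bracket -> illegal
(2,3): no bracket -> illegal
(2,4): no bracket -> illegal
(2,5): flips 2 -> legal
(3,0): flips 1 -> legal
(3,1): flips 3 -> legal
(3,5): flips 3 -> legal
(3,6): no bracket -> illegal
(4,0): flips 1 -> legal
(4,6): no bracket -> illegal
(5,0): flips 1 -> legal
(5,4): flips 1 -> legal
(5,5): flips 1 -> legal
(5,6): no bracket -> illegal
(6,0): flips 2 -> legal
(6,3): flips 2 -> legal
(6,5): no bracket -> illegal
(7,3): no bracket -> illegal
(7,4): no bracket -> illegal
(7,5): no bracket -> illegal
W mobility = 12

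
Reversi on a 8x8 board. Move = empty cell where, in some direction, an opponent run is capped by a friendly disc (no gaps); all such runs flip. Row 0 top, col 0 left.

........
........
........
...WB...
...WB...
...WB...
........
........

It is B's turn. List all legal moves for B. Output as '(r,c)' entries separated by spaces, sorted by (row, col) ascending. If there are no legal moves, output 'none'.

Answer: (2,2) (3,2) (4,2) (5,2) (6,2)

Derivation:
(2,2): flips 1 -> legal
(2,3): no bracket -> illegal
(2,4): no bracket -> illegal
(3,2): flips 2 -> legal
(4,2): flips 1 -> legal
(5,2): flips 2 -> legal
(6,2): flips 1 -> legal
(6,3): no bracket -> illegal
(6,4): no bracket -> illegal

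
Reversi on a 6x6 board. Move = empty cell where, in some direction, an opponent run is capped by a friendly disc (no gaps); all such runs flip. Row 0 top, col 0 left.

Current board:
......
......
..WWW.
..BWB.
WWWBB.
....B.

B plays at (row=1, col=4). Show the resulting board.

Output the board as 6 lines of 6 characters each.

Answer: ......
....B.
..WBB.
..BWB.
WWWBB.
....B.

Derivation:
Place B at (1,4); scan 8 dirs for brackets.
Dir NW: first cell '.' (not opp) -> no flip
Dir N: first cell '.' (not opp) -> no flip
Dir NE: first cell '.' (not opp) -> no flip
Dir W: first cell '.' (not opp) -> no flip
Dir E: first cell '.' (not opp) -> no flip
Dir SW: opp run (2,3) capped by B -> flip
Dir S: opp run (2,4) capped by B -> flip
Dir SE: first cell '.' (not opp) -> no flip
All flips: (2,3) (2,4)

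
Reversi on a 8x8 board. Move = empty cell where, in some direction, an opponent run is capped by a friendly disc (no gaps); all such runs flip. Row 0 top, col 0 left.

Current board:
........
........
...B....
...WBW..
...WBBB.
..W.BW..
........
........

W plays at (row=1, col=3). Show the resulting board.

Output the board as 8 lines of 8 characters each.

Answer: ........
...W....
...W....
...WBW..
...WBBB.
..W.BW..
........
........

Derivation:
Place W at (1,3); scan 8 dirs for brackets.
Dir NW: first cell '.' (not opp) -> no flip
Dir N: first cell '.' (not opp) -> no flip
Dir NE: first cell '.' (not opp) -> no flip
Dir W: first cell '.' (not opp) -> no flip
Dir E: first cell '.' (not opp) -> no flip
Dir SW: first cell '.' (not opp) -> no flip
Dir S: opp run (2,3) capped by W -> flip
Dir SE: first cell '.' (not opp) -> no flip
All flips: (2,3)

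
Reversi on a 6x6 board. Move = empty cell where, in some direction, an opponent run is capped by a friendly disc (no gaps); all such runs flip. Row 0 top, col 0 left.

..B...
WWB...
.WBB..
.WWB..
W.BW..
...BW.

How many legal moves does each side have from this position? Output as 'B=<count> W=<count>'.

Answer: B=6 W=8

Derivation:
-- B to move --
(0,0): flips 1 -> legal
(0,1): no bracket -> illegal
(2,0): flips 3 -> legal
(3,0): flips 3 -> legal
(3,4): no bracket -> illegal
(4,1): flips 1 -> legal
(4,4): flips 1 -> legal
(4,5): no bracket -> illegal
(5,0): no bracket -> illegal
(5,1): no bracket -> illegal
(5,2): no bracket -> illegal
(5,5): flips 1 -> legal
B mobility = 6
-- W to move --
(0,1): no bracket -> illegal
(0,3): flips 1 -> legal
(1,3): flips 4 -> legal
(1,4): flips 1 -> legal
(2,4): flips 2 -> legal
(3,4): flips 1 -> legal
(4,1): flips 1 -> legal
(4,4): flips 2 -> legal
(5,1): no bracket -> illegal
(5,2): flips 2 -> legal
W mobility = 8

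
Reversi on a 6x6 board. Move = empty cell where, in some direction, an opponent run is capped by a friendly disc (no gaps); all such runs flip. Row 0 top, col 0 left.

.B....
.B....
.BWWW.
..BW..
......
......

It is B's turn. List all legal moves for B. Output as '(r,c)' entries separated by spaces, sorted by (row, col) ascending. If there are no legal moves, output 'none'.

(1,2): flips 1 -> legal
(1,3): no bracket -> illegal
(1,4): flips 1 -> legal
(1,5): no bracket -> illegal
(2,5): flips 3 -> legal
(3,1): no bracket -> illegal
(3,4): flips 1 -> legal
(3,5): no bracket -> illegal
(4,2): no bracket -> illegal
(4,3): no bracket -> illegal
(4,4): flips 2 -> legal

Answer: (1,2) (1,4) (2,5) (3,4) (4,4)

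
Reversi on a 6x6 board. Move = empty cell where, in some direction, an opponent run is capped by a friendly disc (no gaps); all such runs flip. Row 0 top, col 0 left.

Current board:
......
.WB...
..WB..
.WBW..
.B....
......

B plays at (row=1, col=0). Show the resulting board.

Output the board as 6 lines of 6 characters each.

Place B at (1,0); scan 8 dirs for brackets.
Dir NW: edge -> no flip
Dir N: first cell '.' (not opp) -> no flip
Dir NE: first cell '.' (not opp) -> no flip
Dir W: edge -> no flip
Dir E: opp run (1,1) capped by B -> flip
Dir SW: edge -> no flip
Dir S: first cell '.' (not opp) -> no flip
Dir SE: first cell '.' (not opp) -> no flip
All flips: (1,1)

Answer: ......
BBB...
..WB..
.WBW..
.B....
......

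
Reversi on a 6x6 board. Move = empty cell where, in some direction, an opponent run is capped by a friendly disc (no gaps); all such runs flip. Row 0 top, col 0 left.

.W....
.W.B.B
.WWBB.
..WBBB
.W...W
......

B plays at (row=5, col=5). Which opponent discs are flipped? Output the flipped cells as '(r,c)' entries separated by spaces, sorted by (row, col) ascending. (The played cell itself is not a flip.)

Dir NW: first cell '.' (not opp) -> no flip
Dir N: opp run (4,5) capped by B -> flip
Dir NE: edge -> no flip
Dir W: first cell '.' (not opp) -> no flip
Dir E: edge -> no flip
Dir SW: edge -> no flip
Dir S: edge -> no flip
Dir SE: edge -> no flip

Answer: (4,5)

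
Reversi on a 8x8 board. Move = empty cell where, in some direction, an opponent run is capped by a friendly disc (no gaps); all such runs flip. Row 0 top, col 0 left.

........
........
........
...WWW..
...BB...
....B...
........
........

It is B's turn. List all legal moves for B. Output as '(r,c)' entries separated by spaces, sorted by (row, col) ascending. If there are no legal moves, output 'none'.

Answer: (2,2) (2,3) (2,4) (2,5) (2,6)

Derivation:
(2,2): flips 1 -> legal
(2,3): flips 1 -> legal
(2,4): flips 1 -> legal
(2,5): flips 1 -> legal
(2,6): flips 1 -> legal
(3,2): no bracket -> illegal
(3,6): no bracket -> illegal
(4,2): no bracket -> illegal
(4,5): no bracket -> illegal
(4,6): no bracket -> illegal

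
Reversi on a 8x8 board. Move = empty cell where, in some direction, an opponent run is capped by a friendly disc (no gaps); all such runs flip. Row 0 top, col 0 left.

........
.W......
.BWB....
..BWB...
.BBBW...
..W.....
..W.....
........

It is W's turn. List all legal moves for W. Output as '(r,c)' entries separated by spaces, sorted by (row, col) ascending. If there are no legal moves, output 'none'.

Answer: (1,3) (2,0) (2,4) (2,5) (3,0) (3,1) (3,5) (4,0) (5,1) (5,3)

Derivation:
(1,0): no bracket -> illegal
(1,2): no bracket -> illegal
(1,3): flips 1 -> legal
(1,4): no bracket -> illegal
(2,0): flips 1 -> legal
(2,4): flips 2 -> legal
(2,5): flips 2 -> legal
(3,0): flips 1 -> legal
(3,1): flips 2 -> legal
(3,5): flips 1 -> legal
(4,0): flips 3 -> legal
(4,5): no bracket -> illegal
(5,0): no bracket -> illegal
(5,1): flips 1 -> legal
(5,3): flips 1 -> legal
(5,4): no bracket -> illegal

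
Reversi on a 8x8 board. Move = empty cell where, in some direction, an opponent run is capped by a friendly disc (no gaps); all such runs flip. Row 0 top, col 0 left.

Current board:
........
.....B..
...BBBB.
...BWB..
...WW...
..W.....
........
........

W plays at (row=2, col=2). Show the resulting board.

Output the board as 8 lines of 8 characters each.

Answer: ........
.....B..
..WBBBB.
...WWB..
...WW...
..W.....
........
........

Derivation:
Place W at (2,2); scan 8 dirs for brackets.
Dir NW: first cell '.' (not opp) -> no flip
Dir N: first cell '.' (not opp) -> no flip
Dir NE: first cell '.' (not opp) -> no flip
Dir W: first cell '.' (not opp) -> no flip
Dir E: opp run (2,3) (2,4) (2,5) (2,6), next='.' -> no flip
Dir SW: first cell '.' (not opp) -> no flip
Dir S: first cell '.' (not opp) -> no flip
Dir SE: opp run (3,3) capped by W -> flip
All flips: (3,3)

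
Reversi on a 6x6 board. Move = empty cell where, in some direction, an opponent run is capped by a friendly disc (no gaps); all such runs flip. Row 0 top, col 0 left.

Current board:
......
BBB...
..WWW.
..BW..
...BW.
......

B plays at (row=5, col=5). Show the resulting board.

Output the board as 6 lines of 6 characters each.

Answer: ......
BBB...
..BWW.
..BB..
...BB.
.....B

Derivation:
Place B at (5,5); scan 8 dirs for brackets.
Dir NW: opp run (4,4) (3,3) (2,2) capped by B -> flip
Dir N: first cell '.' (not opp) -> no flip
Dir NE: edge -> no flip
Dir W: first cell '.' (not opp) -> no flip
Dir E: edge -> no flip
Dir SW: edge -> no flip
Dir S: edge -> no flip
Dir SE: edge -> no flip
All flips: (2,2) (3,3) (4,4)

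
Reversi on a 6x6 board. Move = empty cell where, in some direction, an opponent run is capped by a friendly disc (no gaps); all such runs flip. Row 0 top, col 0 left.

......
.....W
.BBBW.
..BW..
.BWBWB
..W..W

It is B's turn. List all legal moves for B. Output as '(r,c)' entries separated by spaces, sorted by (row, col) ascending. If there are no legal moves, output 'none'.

Answer: (2,5) (3,4)

Derivation:
(0,4): no bracket -> illegal
(0,5): no bracket -> illegal
(1,3): no bracket -> illegal
(1,4): no bracket -> illegal
(2,5): flips 1 -> legal
(3,1): no bracket -> illegal
(3,4): flips 1 -> legal
(3,5): no bracket -> illegal
(5,1): no bracket -> illegal
(5,3): no bracket -> illegal
(5,4): no bracket -> illegal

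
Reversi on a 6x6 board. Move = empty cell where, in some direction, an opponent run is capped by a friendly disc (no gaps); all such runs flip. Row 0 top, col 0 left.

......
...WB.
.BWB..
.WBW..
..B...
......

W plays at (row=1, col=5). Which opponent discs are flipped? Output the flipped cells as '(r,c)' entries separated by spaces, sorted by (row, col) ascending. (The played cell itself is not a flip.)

Dir NW: first cell '.' (not opp) -> no flip
Dir N: first cell '.' (not opp) -> no flip
Dir NE: edge -> no flip
Dir W: opp run (1,4) capped by W -> flip
Dir E: edge -> no flip
Dir SW: first cell '.' (not opp) -> no flip
Dir S: first cell '.' (not opp) -> no flip
Dir SE: edge -> no flip

Answer: (1,4)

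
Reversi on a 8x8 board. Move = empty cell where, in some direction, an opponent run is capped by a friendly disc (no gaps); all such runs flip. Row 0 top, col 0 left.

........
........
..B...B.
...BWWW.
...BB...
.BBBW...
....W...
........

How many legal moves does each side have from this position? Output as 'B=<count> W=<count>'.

Answer: B=8 W=7

Derivation:
-- B to move --
(2,3): no bracket -> illegal
(2,4): flips 1 -> legal
(2,5): flips 1 -> legal
(2,7): no bracket -> illegal
(3,7): flips 3 -> legal
(4,5): no bracket -> illegal
(4,6): flips 1 -> legal
(4,7): no bracket -> illegal
(5,5): flips 1 -> legal
(6,3): no bracket -> illegal
(6,5): flips 1 -> legal
(7,3): no bracket -> illegal
(7,4): flips 2 -> legal
(7,5): flips 1 -> legal
B mobility = 8
-- W to move --
(1,1): no bracket -> illegal
(1,2): no bracket -> illegal
(1,3): no bracket -> illegal
(1,5): no bracket -> illegal
(1,6): flips 1 -> legal
(1,7): flips 1 -> legal
(2,1): no bracket -> illegal
(2,3): no bracket -> illegal
(2,4): no bracket -> illegal
(2,5): no bracket -> illegal
(2,7): no bracket -> illegal
(3,1): no bracket -> illegal
(3,2): flips 2 -> legal
(3,7): no bracket -> illegal
(4,0): no bracket -> illegal
(4,1): no bracket -> illegal
(4,2): flips 1 -> legal
(4,5): no bracket -> illegal
(5,0): flips 3 -> legal
(5,5): no bracket -> illegal
(6,0): no bracket -> illegal
(6,1): flips 2 -> legal
(6,2): flips 2 -> legal
(6,3): no bracket -> illegal
W mobility = 7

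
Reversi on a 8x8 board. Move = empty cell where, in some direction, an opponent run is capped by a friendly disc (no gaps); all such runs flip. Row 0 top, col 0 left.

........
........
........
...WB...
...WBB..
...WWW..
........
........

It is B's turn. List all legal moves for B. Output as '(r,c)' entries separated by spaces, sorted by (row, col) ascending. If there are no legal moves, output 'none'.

Answer: (2,2) (3,2) (4,2) (5,2) (6,2) (6,3) (6,4) (6,5) (6,6)

Derivation:
(2,2): flips 1 -> legal
(2,3): no bracket -> illegal
(2,4): no bracket -> illegal
(3,2): flips 1 -> legal
(4,2): flips 1 -> legal
(4,6): no bracket -> illegal
(5,2): flips 1 -> legal
(5,6): no bracket -> illegal
(6,2): flips 1 -> legal
(6,3): flips 1 -> legal
(6,4): flips 1 -> legal
(6,5): flips 1 -> legal
(6,6): flips 1 -> legal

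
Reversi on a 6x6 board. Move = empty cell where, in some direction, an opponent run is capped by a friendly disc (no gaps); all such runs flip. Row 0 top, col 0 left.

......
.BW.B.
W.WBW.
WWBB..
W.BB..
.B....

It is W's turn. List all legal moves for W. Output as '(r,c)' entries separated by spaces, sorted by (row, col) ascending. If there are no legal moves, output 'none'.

(0,0): flips 1 -> legal
(0,1): no bracket -> illegal
(0,2): flips 1 -> legal
(0,3): no bracket -> illegal
(0,4): flips 1 -> legal
(0,5): no bracket -> illegal
(1,0): flips 1 -> legal
(1,3): no bracket -> illegal
(1,5): no bracket -> illegal
(2,1): no bracket -> illegal
(2,5): no bracket -> illegal
(3,4): flips 3 -> legal
(4,1): no bracket -> illegal
(4,4): flips 1 -> legal
(5,0): no bracket -> illegal
(5,2): flips 2 -> legal
(5,3): flips 1 -> legal
(5,4): no bracket -> illegal

Answer: (0,0) (0,2) (0,4) (1,0) (3,4) (4,4) (5,2) (5,3)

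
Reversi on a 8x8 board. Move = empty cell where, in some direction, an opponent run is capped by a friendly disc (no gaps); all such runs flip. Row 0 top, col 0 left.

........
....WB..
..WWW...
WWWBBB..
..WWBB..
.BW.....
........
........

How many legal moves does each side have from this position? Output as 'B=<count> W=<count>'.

-- B to move --
(0,3): no bracket -> illegal
(0,4): flips 2 -> legal
(0,5): no bracket -> illegal
(1,1): flips 1 -> legal
(1,2): flips 1 -> legal
(1,3): flips 3 -> legal
(2,0): no bracket -> illegal
(2,1): no bracket -> illegal
(2,5): no bracket -> illegal
(4,0): no bracket -> illegal
(4,1): flips 2 -> legal
(5,3): flips 2 -> legal
(5,4): no bracket -> illegal
(6,1): flips 2 -> legal
(6,2): no bracket -> illegal
(6,3): no bracket -> illegal
B mobility = 7
-- W to move --
(0,4): no bracket -> illegal
(0,5): no bracket -> illegal
(0,6): flips 1 -> legal
(1,6): flips 1 -> legal
(2,5): flips 1 -> legal
(2,6): no bracket -> illegal
(3,6): flips 3 -> legal
(4,0): no bracket -> illegal
(4,1): no bracket -> illegal
(4,6): flips 3 -> legal
(5,0): flips 1 -> legal
(5,3): no bracket -> illegal
(5,4): flips 2 -> legal
(5,5): flips 2 -> legal
(5,6): flips 2 -> legal
(6,0): flips 1 -> legal
(6,1): no bracket -> illegal
(6,2): no bracket -> illegal
W mobility = 10

Answer: B=7 W=10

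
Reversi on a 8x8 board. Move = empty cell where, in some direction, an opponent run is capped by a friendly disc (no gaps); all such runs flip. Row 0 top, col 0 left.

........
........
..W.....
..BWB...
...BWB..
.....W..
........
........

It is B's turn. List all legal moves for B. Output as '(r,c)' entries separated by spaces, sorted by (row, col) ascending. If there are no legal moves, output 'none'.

(1,1): no bracket -> illegal
(1,2): flips 1 -> legal
(1,3): no bracket -> illegal
(2,1): no bracket -> illegal
(2,3): flips 1 -> legal
(2,4): no bracket -> illegal
(3,1): no bracket -> illegal
(3,5): no bracket -> illegal
(4,2): no bracket -> illegal
(4,6): no bracket -> illegal
(5,3): no bracket -> illegal
(5,4): flips 1 -> legal
(5,6): no bracket -> illegal
(6,4): no bracket -> illegal
(6,5): flips 1 -> legal
(6,6): no bracket -> illegal

Answer: (1,2) (2,3) (5,4) (6,5)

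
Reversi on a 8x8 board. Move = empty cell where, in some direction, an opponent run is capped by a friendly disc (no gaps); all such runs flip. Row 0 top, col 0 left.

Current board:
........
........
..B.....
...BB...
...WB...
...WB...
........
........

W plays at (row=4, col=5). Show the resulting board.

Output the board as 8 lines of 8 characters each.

Answer: ........
........
..B.....
...BB...
...WWW..
...WB...
........
........

Derivation:
Place W at (4,5); scan 8 dirs for brackets.
Dir NW: opp run (3,4), next='.' -> no flip
Dir N: first cell '.' (not opp) -> no flip
Dir NE: first cell '.' (not opp) -> no flip
Dir W: opp run (4,4) capped by W -> flip
Dir E: first cell '.' (not opp) -> no flip
Dir SW: opp run (5,4), next='.' -> no flip
Dir S: first cell '.' (not opp) -> no flip
Dir SE: first cell '.' (not opp) -> no flip
All flips: (4,4)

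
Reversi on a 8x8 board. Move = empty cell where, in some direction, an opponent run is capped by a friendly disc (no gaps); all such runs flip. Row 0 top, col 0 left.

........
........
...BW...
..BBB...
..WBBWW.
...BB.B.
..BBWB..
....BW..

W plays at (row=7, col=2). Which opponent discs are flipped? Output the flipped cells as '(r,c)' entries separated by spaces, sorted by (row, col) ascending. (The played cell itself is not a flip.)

Answer: (5,4) (6,3)

Derivation:
Dir NW: first cell '.' (not opp) -> no flip
Dir N: opp run (6,2), next='.' -> no flip
Dir NE: opp run (6,3) (5,4) capped by W -> flip
Dir W: first cell '.' (not opp) -> no flip
Dir E: first cell '.' (not opp) -> no flip
Dir SW: edge -> no flip
Dir S: edge -> no flip
Dir SE: edge -> no flip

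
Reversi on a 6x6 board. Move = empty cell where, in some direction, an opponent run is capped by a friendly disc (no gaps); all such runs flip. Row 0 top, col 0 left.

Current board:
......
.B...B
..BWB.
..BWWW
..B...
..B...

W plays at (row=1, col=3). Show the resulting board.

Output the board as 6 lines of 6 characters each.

Place W at (1,3); scan 8 dirs for brackets.
Dir NW: first cell '.' (not opp) -> no flip
Dir N: first cell '.' (not opp) -> no flip
Dir NE: first cell '.' (not opp) -> no flip
Dir W: first cell '.' (not opp) -> no flip
Dir E: first cell '.' (not opp) -> no flip
Dir SW: opp run (2,2), next='.' -> no flip
Dir S: first cell 'W' (not opp) -> no flip
Dir SE: opp run (2,4) capped by W -> flip
All flips: (2,4)

Answer: ......
.B.W.B
..BWW.
..BWWW
..B...
..B...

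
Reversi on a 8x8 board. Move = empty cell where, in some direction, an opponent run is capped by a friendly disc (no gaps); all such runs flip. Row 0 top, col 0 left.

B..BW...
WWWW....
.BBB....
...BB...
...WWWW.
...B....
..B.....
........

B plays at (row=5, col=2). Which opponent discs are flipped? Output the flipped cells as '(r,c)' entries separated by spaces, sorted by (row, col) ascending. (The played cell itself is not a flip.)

Dir NW: first cell '.' (not opp) -> no flip
Dir N: first cell '.' (not opp) -> no flip
Dir NE: opp run (4,3) capped by B -> flip
Dir W: first cell '.' (not opp) -> no flip
Dir E: first cell 'B' (not opp) -> no flip
Dir SW: first cell '.' (not opp) -> no flip
Dir S: first cell 'B' (not opp) -> no flip
Dir SE: first cell '.' (not opp) -> no flip

Answer: (4,3)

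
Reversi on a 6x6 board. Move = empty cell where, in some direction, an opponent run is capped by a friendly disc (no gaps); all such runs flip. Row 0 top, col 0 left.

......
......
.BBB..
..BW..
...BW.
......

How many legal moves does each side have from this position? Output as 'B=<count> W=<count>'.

-- B to move --
(2,4): no bracket -> illegal
(3,4): flips 1 -> legal
(3,5): no bracket -> illegal
(4,2): no bracket -> illegal
(4,5): flips 1 -> legal
(5,3): no bracket -> illegal
(5,4): no bracket -> illegal
(5,5): flips 2 -> legal
B mobility = 3
-- W to move --
(1,0): no bracket -> illegal
(1,1): flips 1 -> legal
(1,2): no bracket -> illegal
(1,3): flips 1 -> legal
(1,4): no bracket -> illegal
(2,0): no bracket -> illegal
(2,4): no bracket -> illegal
(3,0): no bracket -> illegal
(3,1): flips 1 -> legal
(3,4): no bracket -> illegal
(4,1): no bracket -> illegal
(4,2): flips 1 -> legal
(5,2): no bracket -> illegal
(5,3): flips 1 -> legal
(5,4): no bracket -> illegal
W mobility = 5

Answer: B=3 W=5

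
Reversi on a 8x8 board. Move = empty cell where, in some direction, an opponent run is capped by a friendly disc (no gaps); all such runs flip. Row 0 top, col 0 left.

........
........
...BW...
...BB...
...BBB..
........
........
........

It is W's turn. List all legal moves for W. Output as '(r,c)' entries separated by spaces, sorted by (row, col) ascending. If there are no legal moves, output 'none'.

Answer: (2,2) (4,2) (5,4)

Derivation:
(1,2): no bracket -> illegal
(1,3): no bracket -> illegal
(1,4): no bracket -> illegal
(2,2): flips 1 -> legal
(2,5): no bracket -> illegal
(3,2): no bracket -> illegal
(3,5): no bracket -> illegal
(3,6): no bracket -> illegal
(4,2): flips 1 -> legal
(4,6): no bracket -> illegal
(5,2): no bracket -> illegal
(5,3): no bracket -> illegal
(5,4): flips 2 -> legal
(5,5): no bracket -> illegal
(5,6): no bracket -> illegal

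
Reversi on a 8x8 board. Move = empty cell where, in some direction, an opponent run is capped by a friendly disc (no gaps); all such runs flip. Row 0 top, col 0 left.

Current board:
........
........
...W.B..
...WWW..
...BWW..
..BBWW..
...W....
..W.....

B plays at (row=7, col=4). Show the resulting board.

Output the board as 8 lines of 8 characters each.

Answer: ........
........
...W.B..
...WWW..
...BWW..
..BBWW..
...B....
..W.B...

Derivation:
Place B at (7,4); scan 8 dirs for brackets.
Dir NW: opp run (6,3) capped by B -> flip
Dir N: first cell '.' (not opp) -> no flip
Dir NE: first cell '.' (not opp) -> no flip
Dir W: first cell '.' (not opp) -> no flip
Dir E: first cell '.' (not opp) -> no flip
Dir SW: edge -> no flip
Dir S: edge -> no flip
Dir SE: edge -> no flip
All flips: (6,3)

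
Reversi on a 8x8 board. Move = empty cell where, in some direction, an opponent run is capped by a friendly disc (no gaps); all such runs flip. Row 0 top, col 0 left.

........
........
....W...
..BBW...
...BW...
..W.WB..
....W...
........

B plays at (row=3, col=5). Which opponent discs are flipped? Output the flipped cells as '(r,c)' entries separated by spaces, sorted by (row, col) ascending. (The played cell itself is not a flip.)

Dir NW: opp run (2,4), next='.' -> no flip
Dir N: first cell '.' (not opp) -> no flip
Dir NE: first cell '.' (not opp) -> no flip
Dir W: opp run (3,4) capped by B -> flip
Dir E: first cell '.' (not opp) -> no flip
Dir SW: opp run (4,4), next='.' -> no flip
Dir S: first cell '.' (not opp) -> no flip
Dir SE: first cell '.' (not opp) -> no flip

Answer: (3,4)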